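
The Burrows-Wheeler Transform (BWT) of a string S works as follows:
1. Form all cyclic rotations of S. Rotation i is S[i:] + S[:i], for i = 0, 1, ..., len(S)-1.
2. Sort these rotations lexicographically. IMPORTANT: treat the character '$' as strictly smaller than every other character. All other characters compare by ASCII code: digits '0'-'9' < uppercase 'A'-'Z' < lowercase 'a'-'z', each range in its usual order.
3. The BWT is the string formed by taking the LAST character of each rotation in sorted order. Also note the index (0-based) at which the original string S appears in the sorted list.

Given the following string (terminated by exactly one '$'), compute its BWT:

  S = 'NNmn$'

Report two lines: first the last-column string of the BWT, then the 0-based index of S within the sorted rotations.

Answer: n$NNm
1

Derivation:
All 5 rotations (rotation i = S[i:]+S[:i]):
  rot[0] = NNmn$
  rot[1] = Nmn$N
  rot[2] = mn$NN
  rot[3] = n$NNm
  rot[4] = $NNmn
Sorted (with $ < everything):
  sorted[0] = $NNmn  (last char: 'n')
  sorted[1] = NNmn$  (last char: '$')
  sorted[2] = Nmn$N  (last char: 'N')
  sorted[3] = mn$NN  (last char: 'N')
  sorted[4] = n$NNm  (last char: 'm')
Last column: n$NNm
Original string S is at sorted index 1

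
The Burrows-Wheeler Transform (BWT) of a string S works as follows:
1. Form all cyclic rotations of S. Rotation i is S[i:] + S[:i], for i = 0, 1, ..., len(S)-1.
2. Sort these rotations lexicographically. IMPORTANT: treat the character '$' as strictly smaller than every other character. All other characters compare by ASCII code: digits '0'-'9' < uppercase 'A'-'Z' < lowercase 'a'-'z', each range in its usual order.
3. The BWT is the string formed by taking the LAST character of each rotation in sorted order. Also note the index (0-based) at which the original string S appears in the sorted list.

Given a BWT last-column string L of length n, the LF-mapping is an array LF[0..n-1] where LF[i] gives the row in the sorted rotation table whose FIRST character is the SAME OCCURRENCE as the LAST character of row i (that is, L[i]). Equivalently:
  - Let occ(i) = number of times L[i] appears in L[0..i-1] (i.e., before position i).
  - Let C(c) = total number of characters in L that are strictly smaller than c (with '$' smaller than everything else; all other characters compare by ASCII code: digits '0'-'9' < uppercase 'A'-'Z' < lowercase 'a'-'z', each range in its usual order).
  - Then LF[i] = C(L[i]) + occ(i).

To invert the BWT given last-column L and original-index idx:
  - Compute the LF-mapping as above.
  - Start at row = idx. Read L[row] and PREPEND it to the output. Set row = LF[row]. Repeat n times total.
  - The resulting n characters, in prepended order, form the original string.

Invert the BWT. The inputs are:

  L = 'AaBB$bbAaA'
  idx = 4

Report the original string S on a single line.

Answer: BAabBAbaA$

Derivation:
LF mapping: 1 6 4 5 0 8 9 2 7 3
Walk LF starting at row 4, prepending L[row]:
  step 1: row=4, L[4]='$', prepend. Next row=LF[4]=0
  step 2: row=0, L[0]='A', prepend. Next row=LF[0]=1
  step 3: row=1, L[1]='a', prepend. Next row=LF[1]=6
  step 4: row=6, L[6]='b', prepend. Next row=LF[6]=9
  step 5: row=9, L[9]='A', prepend. Next row=LF[9]=3
  step 6: row=3, L[3]='B', prepend. Next row=LF[3]=5
  step 7: row=5, L[5]='b', prepend. Next row=LF[5]=8
  step 8: row=8, L[8]='a', prepend. Next row=LF[8]=7
  step 9: row=7, L[7]='A', prepend. Next row=LF[7]=2
  step 10: row=2, L[2]='B', prepend. Next row=LF[2]=4
Reversed output: BAabBAbaA$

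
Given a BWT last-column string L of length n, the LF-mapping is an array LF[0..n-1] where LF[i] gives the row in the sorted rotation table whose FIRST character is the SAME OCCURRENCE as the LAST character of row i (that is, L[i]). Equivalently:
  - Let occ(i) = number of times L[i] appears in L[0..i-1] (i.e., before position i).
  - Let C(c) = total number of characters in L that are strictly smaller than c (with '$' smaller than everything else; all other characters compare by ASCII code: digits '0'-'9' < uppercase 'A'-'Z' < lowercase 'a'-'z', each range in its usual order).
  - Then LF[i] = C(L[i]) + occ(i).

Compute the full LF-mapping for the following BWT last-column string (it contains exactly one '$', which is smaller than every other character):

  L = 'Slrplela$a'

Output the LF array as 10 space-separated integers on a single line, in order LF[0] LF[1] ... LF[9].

Answer: 1 5 9 8 6 4 7 2 0 3

Derivation:
Char counts: '$':1, 'S':1, 'a':2, 'e':1, 'l':3, 'p':1, 'r':1
C (first-col start): C('$')=0, C('S')=1, C('a')=2, C('e')=4, C('l')=5, C('p')=8, C('r')=9
L[0]='S': occ=0, LF[0]=C('S')+0=1+0=1
L[1]='l': occ=0, LF[1]=C('l')+0=5+0=5
L[2]='r': occ=0, LF[2]=C('r')+0=9+0=9
L[3]='p': occ=0, LF[3]=C('p')+0=8+0=8
L[4]='l': occ=1, LF[4]=C('l')+1=5+1=6
L[5]='e': occ=0, LF[5]=C('e')+0=4+0=4
L[6]='l': occ=2, LF[6]=C('l')+2=5+2=7
L[7]='a': occ=0, LF[7]=C('a')+0=2+0=2
L[8]='$': occ=0, LF[8]=C('$')+0=0+0=0
L[9]='a': occ=1, LF[9]=C('a')+1=2+1=3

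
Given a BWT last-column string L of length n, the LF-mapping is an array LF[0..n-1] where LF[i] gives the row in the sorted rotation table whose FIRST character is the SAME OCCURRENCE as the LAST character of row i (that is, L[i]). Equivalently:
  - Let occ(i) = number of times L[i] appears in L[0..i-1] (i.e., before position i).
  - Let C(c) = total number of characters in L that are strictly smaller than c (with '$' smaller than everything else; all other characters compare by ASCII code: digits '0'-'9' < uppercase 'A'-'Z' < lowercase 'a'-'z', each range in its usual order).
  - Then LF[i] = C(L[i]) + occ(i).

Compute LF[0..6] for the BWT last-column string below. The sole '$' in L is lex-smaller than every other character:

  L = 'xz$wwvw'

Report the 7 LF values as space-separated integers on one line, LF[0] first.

Char counts: '$':1, 'v':1, 'w':3, 'x':1, 'z':1
C (first-col start): C('$')=0, C('v')=1, C('w')=2, C('x')=5, C('z')=6
L[0]='x': occ=0, LF[0]=C('x')+0=5+0=5
L[1]='z': occ=0, LF[1]=C('z')+0=6+0=6
L[2]='$': occ=0, LF[2]=C('$')+0=0+0=0
L[3]='w': occ=0, LF[3]=C('w')+0=2+0=2
L[4]='w': occ=1, LF[4]=C('w')+1=2+1=3
L[5]='v': occ=0, LF[5]=C('v')+0=1+0=1
L[6]='w': occ=2, LF[6]=C('w')+2=2+2=4

Answer: 5 6 0 2 3 1 4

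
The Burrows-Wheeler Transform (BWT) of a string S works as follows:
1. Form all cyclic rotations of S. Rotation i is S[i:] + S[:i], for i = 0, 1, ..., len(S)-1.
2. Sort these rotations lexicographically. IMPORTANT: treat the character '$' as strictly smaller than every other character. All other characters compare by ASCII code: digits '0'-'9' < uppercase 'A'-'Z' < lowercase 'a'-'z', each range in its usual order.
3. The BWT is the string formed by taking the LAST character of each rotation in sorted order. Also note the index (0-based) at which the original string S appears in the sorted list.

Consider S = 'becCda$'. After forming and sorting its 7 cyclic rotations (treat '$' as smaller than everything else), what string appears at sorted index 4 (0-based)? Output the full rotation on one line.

All 7 rotations (rotation i = S[i:]+S[:i]):
  rot[0] = becCda$
  rot[1] = ecCda$b
  rot[2] = cCda$be
  rot[3] = Cda$bec
  rot[4] = da$becC
  rot[5] = a$becCd
  rot[6] = $becCda
Sorted (with $ < everything):
  sorted[0] = $becCda
  sorted[1] = Cda$bec
  sorted[2] = a$becCd
  sorted[3] = becCda$
  sorted[4] = cCda$be
  sorted[5] = da$becC
  sorted[6] = ecCda$b
sorted[4] = cCda$be

Answer: cCda$be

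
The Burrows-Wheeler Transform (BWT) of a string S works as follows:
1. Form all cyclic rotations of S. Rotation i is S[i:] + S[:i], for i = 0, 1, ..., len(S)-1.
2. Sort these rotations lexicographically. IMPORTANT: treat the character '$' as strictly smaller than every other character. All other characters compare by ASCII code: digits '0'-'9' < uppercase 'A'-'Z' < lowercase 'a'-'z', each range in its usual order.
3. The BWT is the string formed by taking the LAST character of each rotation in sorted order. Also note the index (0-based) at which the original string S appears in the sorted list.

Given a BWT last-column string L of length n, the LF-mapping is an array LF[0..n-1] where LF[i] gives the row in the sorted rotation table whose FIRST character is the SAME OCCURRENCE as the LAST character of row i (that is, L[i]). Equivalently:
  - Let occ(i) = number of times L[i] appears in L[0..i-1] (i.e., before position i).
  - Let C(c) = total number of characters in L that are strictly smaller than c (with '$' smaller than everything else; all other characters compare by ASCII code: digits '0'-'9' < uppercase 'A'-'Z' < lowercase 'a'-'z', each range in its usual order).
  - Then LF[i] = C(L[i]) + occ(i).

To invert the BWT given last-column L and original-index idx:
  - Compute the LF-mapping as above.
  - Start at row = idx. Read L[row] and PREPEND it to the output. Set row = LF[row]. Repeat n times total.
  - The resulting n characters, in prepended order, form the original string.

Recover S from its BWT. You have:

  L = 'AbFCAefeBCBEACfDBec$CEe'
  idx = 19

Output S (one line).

LF mapping: 1 15 14 7 2 17 21 18 4 8 5 12 3 9 22 11 6 19 16 0 10 13 20
Walk LF starting at row 19, prepending L[row]:
  step 1: row=19, L[19]='$', prepend. Next row=LF[19]=0
  step 2: row=0, L[0]='A', prepend. Next row=LF[0]=1
  step 3: row=1, L[1]='b', prepend. Next row=LF[1]=15
  step 4: row=15, L[15]='D', prepend. Next row=LF[15]=11
  step 5: row=11, L[11]='E', prepend. Next row=LF[11]=12
  step 6: row=12, L[12]='A', prepend. Next row=LF[12]=3
  step 7: row=3, L[3]='C', prepend. Next row=LF[3]=7
  step 8: row=7, L[7]='e', prepend. Next row=LF[7]=18
  step 9: row=18, L[18]='c', prepend. Next row=LF[18]=16
  step 10: row=16, L[16]='B', prepend. Next row=LF[16]=6
  step 11: row=6, L[6]='f', prepend. Next row=LF[6]=21
  step 12: row=21, L[21]='E', prepend. Next row=LF[21]=13
  step 13: row=13, L[13]='C', prepend. Next row=LF[13]=9
  step 14: row=9, L[9]='C', prepend. Next row=LF[9]=8
  step 15: row=8, L[8]='B', prepend. Next row=LF[8]=4
  step 16: row=4, L[4]='A', prepend. Next row=LF[4]=2
  step 17: row=2, L[2]='F', prepend. Next row=LF[2]=14
  step 18: row=14, L[14]='f', prepend. Next row=LF[14]=22
  step 19: row=22, L[22]='e', prepend. Next row=LF[22]=20
  step 20: row=20, L[20]='C', prepend. Next row=LF[20]=10
  step 21: row=10, L[10]='B', prepend. Next row=LF[10]=5
  step 22: row=5, L[5]='e', prepend. Next row=LF[5]=17
  step 23: row=17, L[17]='e', prepend. Next row=LF[17]=19
Reversed output: eeBCefFABCCEfBceCAEDbA$

Answer: eeBCefFABCCEfBceCAEDbA$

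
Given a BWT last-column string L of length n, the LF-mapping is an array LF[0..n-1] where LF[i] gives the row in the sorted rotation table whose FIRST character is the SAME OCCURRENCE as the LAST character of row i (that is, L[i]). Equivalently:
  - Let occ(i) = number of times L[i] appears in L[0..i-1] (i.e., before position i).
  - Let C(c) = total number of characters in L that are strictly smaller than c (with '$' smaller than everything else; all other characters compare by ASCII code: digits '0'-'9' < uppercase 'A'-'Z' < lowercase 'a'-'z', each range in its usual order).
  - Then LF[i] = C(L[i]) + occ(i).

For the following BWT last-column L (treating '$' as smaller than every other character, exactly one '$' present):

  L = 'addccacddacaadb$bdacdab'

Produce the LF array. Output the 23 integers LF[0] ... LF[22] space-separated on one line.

Answer: 1 16 17 11 12 2 13 18 19 3 14 4 5 20 8 0 9 21 6 15 22 7 10

Derivation:
Char counts: '$':1, 'a':7, 'b':3, 'c':5, 'd':7
C (first-col start): C('$')=0, C('a')=1, C('b')=8, C('c')=11, C('d')=16
L[0]='a': occ=0, LF[0]=C('a')+0=1+0=1
L[1]='d': occ=0, LF[1]=C('d')+0=16+0=16
L[2]='d': occ=1, LF[2]=C('d')+1=16+1=17
L[3]='c': occ=0, LF[3]=C('c')+0=11+0=11
L[4]='c': occ=1, LF[4]=C('c')+1=11+1=12
L[5]='a': occ=1, LF[5]=C('a')+1=1+1=2
L[6]='c': occ=2, LF[6]=C('c')+2=11+2=13
L[7]='d': occ=2, LF[7]=C('d')+2=16+2=18
L[8]='d': occ=3, LF[8]=C('d')+3=16+3=19
L[9]='a': occ=2, LF[9]=C('a')+2=1+2=3
L[10]='c': occ=3, LF[10]=C('c')+3=11+3=14
L[11]='a': occ=3, LF[11]=C('a')+3=1+3=4
L[12]='a': occ=4, LF[12]=C('a')+4=1+4=5
L[13]='d': occ=4, LF[13]=C('d')+4=16+4=20
L[14]='b': occ=0, LF[14]=C('b')+0=8+0=8
L[15]='$': occ=0, LF[15]=C('$')+0=0+0=0
L[16]='b': occ=1, LF[16]=C('b')+1=8+1=9
L[17]='d': occ=5, LF[17]=C('d')+5=16+5=21
L[18]='a': occ=5, LF[18]=C('a')+5=1+5=6
L[19]='c': occ=4, LF[19]=C('c')+4=11+4=15
L[20]='d': occ=6, LF[20]=C('d')+6=16+6=22
L[21]='a': occ=6, LF[21]=C('a')+6=1+6=7
L[22]='b': occ=2, LF[22]=C('b')+2=8+2=10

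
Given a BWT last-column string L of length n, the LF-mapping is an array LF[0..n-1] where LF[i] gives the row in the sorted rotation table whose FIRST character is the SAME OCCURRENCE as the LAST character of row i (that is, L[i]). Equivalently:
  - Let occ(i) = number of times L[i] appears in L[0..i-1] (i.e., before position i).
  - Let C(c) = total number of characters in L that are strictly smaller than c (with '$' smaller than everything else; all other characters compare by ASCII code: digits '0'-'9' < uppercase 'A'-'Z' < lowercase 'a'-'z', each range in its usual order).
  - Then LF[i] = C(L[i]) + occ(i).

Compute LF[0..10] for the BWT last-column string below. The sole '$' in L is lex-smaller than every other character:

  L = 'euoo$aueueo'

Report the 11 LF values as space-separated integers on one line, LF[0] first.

Char counts: '$':1, 'a':1, 'e':3, 'o':3, 'u':3
C (first-col start): C('$')=0, C('a')=1, C('e')=2, C('o')=5, C('u')=8
L[0]='e': occ=0, LF[0]=C('e')+0=2+0=2
L[1]='u': occ=0, LF[1]=C('u')+0=8+0=8
L[2]='o': occ=0, LF[2]=C('o')+0=5+0=5
L[3]='o': occ=1, LF[3]=C('o')+1=5+1=6
L[4]='$': occ=0, LF[4]=C('$')+0=0+0=0
L[5]='a': occ=0, LF[5]=C('a')+0=1+0=1
L[6]='u': occ=1, LF[6]=C('u')+1=8+1=9
L[7]='e': occ=1, LF[7]=C('e')+1=2+1=3
L[8]='u': occ=2, LF[8]=C('u')+2=8+2=10
L[9]='e': occ=2, LF[9]=C('e')+2=2+2=4
L[10]='o': occ=2, LF[10]=C('o')+2=5+2=7

Answer: 2 8 5 6 0 1 9 3 10 4 7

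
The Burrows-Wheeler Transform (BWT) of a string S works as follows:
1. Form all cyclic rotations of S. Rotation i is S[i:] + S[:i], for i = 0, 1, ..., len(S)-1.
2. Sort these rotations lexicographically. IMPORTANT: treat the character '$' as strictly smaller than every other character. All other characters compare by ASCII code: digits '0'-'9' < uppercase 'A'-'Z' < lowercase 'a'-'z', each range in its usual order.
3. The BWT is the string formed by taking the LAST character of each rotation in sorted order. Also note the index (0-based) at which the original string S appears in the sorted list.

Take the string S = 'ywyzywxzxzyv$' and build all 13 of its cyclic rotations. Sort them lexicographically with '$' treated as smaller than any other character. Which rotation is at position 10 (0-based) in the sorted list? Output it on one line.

Answer: zxzyv$ywyzywx

Derivation:
All 13 rotations (rotation i = S[i:]+S[:i]):
  rot[0] = ywyzywxzxzyv$
  rot[1] = wyzywxzxzyv$y
  rot[2] = yzywxzxzyv$yw
  rot[3] = zywxzxzyv$ywy
  rot[4] = ywxzxzyv$ywyz
  rot[5] = wxzxzyv$ywyzy
  rot[6] = xzxzyv$ywyzyw
  rot[7] = zxzyv$ywyzywx
  rot[8] = xzyv$ywyzywxz
  rot[9] = zyv$ywyzywxzx
  rot[10] = yv$ywyzywxzxz
  rot[11] = v$ywyzywxzxzy
  rot[12] = $ywyzywxzxzyv
Sorted (with $ < everything):
  sorted[0] = $ywyzywxzxzyv
  sorted[1] = v$ywyzywxzxzy
  sorted[2] = wxzxzyv$ywyzy
  sorted[3] = wyzywxzxzyv$y
  sorted[4] = xzxzyv$ywyzyw
  sorted[5] = xzyv$ywyzywxz
  sorted[6] = yv$ywyzywxzxz
  sorted[7] = ywxzxzyv$ywyz
  sorted[8] = ywyzywxzxzyv$
  sorted[9] = yzywxzxzyv$yw
  sorted[10] = zxzyv$ywyzywx
  sorted[11] = zyv$ywyzywxzx
  sorted[12] = zywxzxzyv$ywy
sorted[10] = zxzyv$ywyzywx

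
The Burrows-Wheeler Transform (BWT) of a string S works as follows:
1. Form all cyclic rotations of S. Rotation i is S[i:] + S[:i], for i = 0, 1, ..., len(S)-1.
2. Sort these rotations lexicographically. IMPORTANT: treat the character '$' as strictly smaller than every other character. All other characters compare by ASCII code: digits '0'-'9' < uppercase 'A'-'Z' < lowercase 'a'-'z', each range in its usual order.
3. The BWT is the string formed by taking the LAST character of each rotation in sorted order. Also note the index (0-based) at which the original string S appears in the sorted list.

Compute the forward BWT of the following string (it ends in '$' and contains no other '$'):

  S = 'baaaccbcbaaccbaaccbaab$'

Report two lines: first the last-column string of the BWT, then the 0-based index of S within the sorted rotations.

All 23 rotations (rotation i = S[i:]+S[:i]):
  rot[0] = baaaccbcbaaccbaaccbaab$
  rot[1] = aaaccbcbaaccbaaccbaab$b
  rot[2] = aaccbcbaaccbaaccbaab$ba
  rot[3] = accbcbaaccbaaccbaab$baa
  rot[4] = ccbcbaaccbaaccbaab$baaa
  rot[5] = cbcbaaccbaaccbaab$baaac
  rot[6] = bcbaaccbaaccbaab$baaacc
  rot[7] = cbaaccbaaccbaab$baaaccb
  rot[8] = baaccbaaccbaab$baaaccbc
  rot[9] = aaccbaaccbaab$baaaccbcb
  rot[10] = accbaaccbaab$baaaccbcba
  rot[11] = ccbaaccbaab$baaaccbcbaa
  rot[12] = cbaaccbaab$baaaccbcbaac
  rot[13] = baaccbaab$baaaccbcbaacc
  rot[14] = aaccbaab$baaaccbcbaaccb
  rot[15] = accbaab$baaaccbcbaaccba
  rot[16] = ccbaab$baaaccbcbaaccbaa
  rot[17] = cbaab$baaaccbcbaaccbaac
  rot[18] = baab$baaaccbcbaaccbaacc
  rot[19] = aab$baaaccbcbaaccbaaccb
  rot[20] = ab$baaaccbcbaaccbaaccba
  rot[21] = b$baaaccbcbaaccbaaccbaa
  rot[22] = $baaaccbcbaaccbaaccbaab
Sorted (with $ < everything):
  sorted[0] = $baaaccbcbaaccbaaccbaab  (last char: 'b')
  sorted[1] = aaaccbcbaaccbaaccbaab$b  (last char: 'b')
  sorted[2] = aab$baaaccbcbaaccbaaccb  (last char: 'b')
  sorted[3] = aaccbaab$baaaccbcbaaccb  (last char: 'b')
  sorted[4] = aaccbaaccbaab$baaaccbcb  (last char: 'b')
  sorted[5] = aaccbcbaaccbaaccbaab$ba  (last char: 'a')
  sorted[6] = ab$baaaccbcbaaccbaaccba  (last char: 'a')
  sorted[7] = accbaab$baaaccbcbaaccba  (last char: 'a')
  sorted[8] = accbaaccbaab$baaaccbcba  (last char: 'a')
  sorted[9] = accbcbaaccbaaccbaab$baa  (last char: 'a')
  sorted[10] = b$baaaccbcbaaccbaaccbaa  (last char: 'a')
  sorted[11] = baaaccbcbaaccbaaccbaab$  (last char: '$')
  sorted[12] = baab$baaaccbcbaaccbaacc  (last char: 'c')
  sorted[13] = baaccbaab$baaaccbcbaacc  (last char: 'c')
  sorted[14] = baaccbaaccbaab$baaaccbc  (last char: 'c')
  sorted[15] = bcbaaccbaaccbaab$baaacc  (last char: 'c')
  sorted[16] = cbaab$baaaccbcbaaccbaac  (last char: 'c')
  sorted[17] = cbaaccbaab$baaaccbcbaac  (last char: 'c')
  sorted[18] = cbaaccbaaccbaab$baaaccb  (last char: 'b')
  sorted[19] = cbcbaaccbaaccbaab$baaac  (last char: 'c')
  sorted[20] = ccbaab$baaaccbcbaaccbaa  (last char: 'a')
  sorted[21] = ccbaaccbaab$baaaccbcbaa  (last char: 'a')
  sorted[22] = ccbcbaaccbaaccbaab$baaa  (last char: 'a')
Last column: bbbbbaaaaaa$ccccccbcaaa
Original string S is at sorted index 11

Answer: bbbbbaaaaaa$ccccccbcaaa
11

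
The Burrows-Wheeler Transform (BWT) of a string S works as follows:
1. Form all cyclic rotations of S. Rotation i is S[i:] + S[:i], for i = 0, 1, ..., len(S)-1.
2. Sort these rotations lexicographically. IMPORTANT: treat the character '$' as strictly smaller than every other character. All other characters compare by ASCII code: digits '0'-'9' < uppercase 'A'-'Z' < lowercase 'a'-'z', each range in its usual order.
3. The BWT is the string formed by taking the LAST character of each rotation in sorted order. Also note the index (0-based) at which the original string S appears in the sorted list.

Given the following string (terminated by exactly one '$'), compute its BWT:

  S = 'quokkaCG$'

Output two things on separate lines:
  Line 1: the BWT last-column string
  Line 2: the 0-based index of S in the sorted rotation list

Answer: GaCkkou$q
7

Derivation:
All 9 rotations (rotation i = S[i:]+S[:i]):
  rot[0] = quokkaCG$
  rot[1] = uokkaCG$q
  rot[2] = okkaCG$qu
  rot[3] = kkaCG$quo
  rot[4] = kaCG$quok
  rot[5] = aCG$quokk
  rot[6] = CG$quokka
  rot[7] = G$quokkaC
  rot[8] = $quokkaCG
Sorted (with $ < everything):
  sorted[0] = $quokkaCG  (last char: 'G')
  sorted[1] = CG$quokka  (last char: 'a')
  sorted[2] = G$quokkaC  (last char: 'C')
  sorted[3] = aCG$quokk  (last char: 'k')
  sorted[4] = kaCG$quok  (last char: 'k')
  sorted[5] = kkaCG$quo  (last char: 'o')
  sorted[6] = okkaCG$qu  (last char: 'u')
  sorted[7] = quokkaCG$  (last char: '$')
  sorted[8] = uokkaCG$q  (last char: 'q')
Last column: GaCkkou$q
Original string S is at sorted index 7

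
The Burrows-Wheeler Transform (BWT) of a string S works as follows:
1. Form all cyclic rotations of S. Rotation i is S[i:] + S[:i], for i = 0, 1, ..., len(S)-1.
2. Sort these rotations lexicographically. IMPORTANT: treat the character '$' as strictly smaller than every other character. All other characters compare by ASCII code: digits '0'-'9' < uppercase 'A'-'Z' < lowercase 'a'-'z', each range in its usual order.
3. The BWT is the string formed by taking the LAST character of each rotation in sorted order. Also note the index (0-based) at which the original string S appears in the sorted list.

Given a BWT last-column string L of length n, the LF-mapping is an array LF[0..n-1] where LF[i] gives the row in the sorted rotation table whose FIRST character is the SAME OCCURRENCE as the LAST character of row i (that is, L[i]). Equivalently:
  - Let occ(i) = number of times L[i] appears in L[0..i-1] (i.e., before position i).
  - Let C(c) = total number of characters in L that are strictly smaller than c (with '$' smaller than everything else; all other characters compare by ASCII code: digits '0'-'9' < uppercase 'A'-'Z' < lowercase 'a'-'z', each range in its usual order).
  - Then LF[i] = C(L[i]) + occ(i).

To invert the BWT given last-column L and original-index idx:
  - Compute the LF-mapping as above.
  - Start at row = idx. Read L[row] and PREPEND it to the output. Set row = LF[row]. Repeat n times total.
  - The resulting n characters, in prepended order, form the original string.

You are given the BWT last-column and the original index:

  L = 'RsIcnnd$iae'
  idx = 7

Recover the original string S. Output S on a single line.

Answer: incandesIR$

Derivation:
LF mapping: 2 10 1 4 8 9 5 0 7 3 6
Walk LF starting at row 7, prepending L[row]:
  step 1: row=7, L[7]='$', prepend. Next row=LF[7]=0
  step 2: row=0, L[0]='R', prepend. Next row=LF[0]=2
  step 3: row=2, L[2]='I', prepend. Next row=LF[2]=1
  step 4: row=1, L[1]='s', prepend. Next row=LF[1]=10
  step 5: row=10, L[10]='e', prepend. Next row=LF[10]=6
  step 6: row=6, L[6]='d', prepend. Next row=LF[6]=5
  step 7: row=5, L[5]='n', prepend. Next row=LF[5]=9
  step 8: row=9, L[9]='a', prepend. Next row=LF[9]=3
  step 9: row=3, L[3]='c', prepend. Next row=LF[3]=4
  step 10: row=4, L[4]='n', prepend. Next row=LF[4]=8
  step 11: row=8, L[8]='i', prepend. Next row=LF[8]=7
Reversed output: incandesIR$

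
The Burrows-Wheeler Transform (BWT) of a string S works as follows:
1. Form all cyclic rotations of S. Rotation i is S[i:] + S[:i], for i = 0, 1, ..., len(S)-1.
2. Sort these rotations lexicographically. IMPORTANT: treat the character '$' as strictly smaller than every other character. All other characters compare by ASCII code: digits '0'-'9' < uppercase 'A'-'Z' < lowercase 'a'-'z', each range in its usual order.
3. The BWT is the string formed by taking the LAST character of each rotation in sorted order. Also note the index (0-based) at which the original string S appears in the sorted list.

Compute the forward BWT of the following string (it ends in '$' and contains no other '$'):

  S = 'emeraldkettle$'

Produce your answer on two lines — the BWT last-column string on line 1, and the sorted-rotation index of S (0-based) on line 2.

Answer: erll$mkdateete
4

Derivation:
All 14 rotations (rotation i = S[i:]+S[:i]):
  rot[0] = emeraldkettle$
  rot[1] = meraldkettle$e
  rot[2] = eraldkettle$em
  rot[3] = raldkettle$eme
  rot[4] = aldkettle$emer
  rot[5] = ldkettle$emera
  rot[6] = dkettle$emeral
  rot[7] = kettle$emerald
  rot[8] = ettle$emeraldk
  rot[9] = ttle$emeraldke
  rot[10] = tle$emeraldket
  rot[11] = le$emeraldkett
  rot[12] = e$emeraldkettl
  rot[13] = $emeraldkettle
Sorted (with $ < everything):
  sorted[0] = $emeraldkettle  (last char: 'e')
  sorted[1] = aldkettle$emer  (last char: 'r')
  sorted[2] = dkettle$emeral  (last char: 'l')
  sorted[3] = e$emeraldkettl  (last char: 'l')
  sorted[4] = emeraldkettle$  (last char: '$')
  sorted[5] = eraldkettle$em  (last char: 'm')
  sorted[6] = ettle$emeraldk  (last char: 'k')
  sorted[7] = kettle$emerald  (last char: 'd')
  sorted[8] = ldkettle$emera  (last char: 'a')
  sorted[9] = le$emeraldkett  (last char: 't')
  sorted[10] = meraldkettle$e  (last char: 'e')
  sorted[11] = raldkettle$eme  (last char: 'e')
  sorted[12] = tle$emeraldket  (last char: 't')
  sorted[13] = ttle$emeraldke  (last char: 'e')
Last column: erll$mkdateete
Original string S is at sorted index 4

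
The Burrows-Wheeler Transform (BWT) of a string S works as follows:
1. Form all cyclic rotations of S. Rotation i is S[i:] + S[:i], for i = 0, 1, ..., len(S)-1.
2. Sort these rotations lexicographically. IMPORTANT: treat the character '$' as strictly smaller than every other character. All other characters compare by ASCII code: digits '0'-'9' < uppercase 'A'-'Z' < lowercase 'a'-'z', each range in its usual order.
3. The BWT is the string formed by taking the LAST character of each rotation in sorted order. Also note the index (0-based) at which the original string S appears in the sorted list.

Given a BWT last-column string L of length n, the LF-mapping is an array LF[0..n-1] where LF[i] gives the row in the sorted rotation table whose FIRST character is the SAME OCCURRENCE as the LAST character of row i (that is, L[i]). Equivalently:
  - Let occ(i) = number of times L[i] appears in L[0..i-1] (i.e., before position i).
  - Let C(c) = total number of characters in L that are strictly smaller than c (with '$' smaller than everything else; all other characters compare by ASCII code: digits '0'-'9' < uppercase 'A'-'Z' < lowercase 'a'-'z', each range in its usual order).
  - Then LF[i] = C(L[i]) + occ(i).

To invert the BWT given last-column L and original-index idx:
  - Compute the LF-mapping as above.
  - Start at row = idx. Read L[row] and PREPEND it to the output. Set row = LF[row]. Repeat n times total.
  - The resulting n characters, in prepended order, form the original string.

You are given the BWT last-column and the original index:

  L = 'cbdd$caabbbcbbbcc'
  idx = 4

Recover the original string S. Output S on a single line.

LF mapping: 10 3 15 16 0 11 1 2 4 5 6 12 7 8 9 13 14
Walk LF starting at row 4, prepending L[row]:
  step 1: row=4, L[4]='$', prepend. Next row=LF[4]=0
  step 2: row=0, L[0]='c', prepend. Next row=LF[0]=10
  step 3: row=10, L[10]='b', prepend. Next row=LF[10]=6
  step 4: row=6, L[6]='a', prepend. Next row=LF[6]=1
  step 5: row=1, L[1]='b', prepend. Next row=LF[1]=3
  step 6: row=3, L[3]='d', prepend. Next row=LF[3]=16
  step 7: row=16, L[16]='c', prepend. Next row=LF[16]=14
  step 8: row=14, L[14]='b', prepend. Next row=LF[14]=9
  step 9: row=9, L[9]='b', prepend. Next row=LF[9]=5
  step 10: row=5, L[5]='c', prepend. Next row=LF[5]=11
  step 11: row=11, L[11]='c', prepend. Next row=LF[11]=12
  step 12: row=12, L[12]='b', prepend. Next row=LF[12]=7
  step 13: row=7, L[7]='a', prepend. Next row=LF[7]=2
  step 14: row=2, L[2]='d', prepend. Next row=LF[2]=15
  step 15: row=15, L[15]='c', prepend. Next row=LF[15]=13
  step 16: row=13, L[13]='b', prepend. Next row=LF[13]=8
  step 17: row=8, L[8]='b', prepend. Next row=LF[8]=4
Reversed output: bbcdabccbbcdbabc$

Answer: bbcdabccbbcdbabc$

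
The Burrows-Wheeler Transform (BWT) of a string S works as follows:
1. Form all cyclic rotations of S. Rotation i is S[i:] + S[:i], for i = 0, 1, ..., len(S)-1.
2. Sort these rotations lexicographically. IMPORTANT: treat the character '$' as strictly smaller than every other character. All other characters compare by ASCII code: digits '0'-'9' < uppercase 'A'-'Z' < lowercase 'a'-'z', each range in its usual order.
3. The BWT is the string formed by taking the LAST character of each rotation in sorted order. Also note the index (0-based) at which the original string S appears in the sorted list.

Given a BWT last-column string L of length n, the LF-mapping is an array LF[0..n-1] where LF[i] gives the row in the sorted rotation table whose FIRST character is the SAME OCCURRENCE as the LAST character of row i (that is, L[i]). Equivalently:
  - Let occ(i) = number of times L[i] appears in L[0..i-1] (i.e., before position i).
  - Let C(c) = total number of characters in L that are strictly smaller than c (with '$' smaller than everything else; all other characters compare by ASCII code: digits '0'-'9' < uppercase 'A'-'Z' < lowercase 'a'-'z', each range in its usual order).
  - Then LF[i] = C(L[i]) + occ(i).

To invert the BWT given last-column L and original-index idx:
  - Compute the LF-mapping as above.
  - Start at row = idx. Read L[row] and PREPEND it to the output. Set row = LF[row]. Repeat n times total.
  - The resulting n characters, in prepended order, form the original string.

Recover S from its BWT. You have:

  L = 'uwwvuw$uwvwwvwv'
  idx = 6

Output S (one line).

LF mapping: 1 8 9 4 2 10 0 3 11 5 12 13 6 14 7
Walk LF starting at row 6, prepending L[row]:
  step 1: row=6, L[6]='$', prepend. Next row=LF[6]=0
  step 2: row=0, L[0]='u', prepend. Next row=LF[0]=1
  step 3: row=1, L[1]='w', prepend. Next row=LF[1]=8
  step 4: row=8, L[8]='w', prepend. Next row=LF[8]=11
  step 5: row=11, L[11]='w', prepend. Next row=LF[11]=13
  step 6: row=13, L[13]='w', prepend. Next row=LF[13]=14
  step 7: row=14, L[14]='v', prepend. Next row=LF[14]=7
  step 8: row=7, L[7]='u', prepend. Next row=LF[7]=3
  step 9: row=3, L[3]='v', prepend. Next row=LF[3]=4
  step 10: row=4, L[4]='u', prepend. Next row=LF[4]=2
  step 11: row=2, L[2]='w', prepend. Next row=LF[2]=9
  step 12: row=9, L[9]='v', prepend. Next row=LF[9]=5
  step 13: row=5, L[5]='w', prepend. Next row=LF[5]=10
  step 14: row=10, L[10]='w', prepend. Next row=LF[10]=12
  step 15: row=12, L[12]='v', prepend. Next row=LF[12]=6
Reversed output: vwwvwuvuvwwwwu$

Answer: vwwvwuvuvwwwwu$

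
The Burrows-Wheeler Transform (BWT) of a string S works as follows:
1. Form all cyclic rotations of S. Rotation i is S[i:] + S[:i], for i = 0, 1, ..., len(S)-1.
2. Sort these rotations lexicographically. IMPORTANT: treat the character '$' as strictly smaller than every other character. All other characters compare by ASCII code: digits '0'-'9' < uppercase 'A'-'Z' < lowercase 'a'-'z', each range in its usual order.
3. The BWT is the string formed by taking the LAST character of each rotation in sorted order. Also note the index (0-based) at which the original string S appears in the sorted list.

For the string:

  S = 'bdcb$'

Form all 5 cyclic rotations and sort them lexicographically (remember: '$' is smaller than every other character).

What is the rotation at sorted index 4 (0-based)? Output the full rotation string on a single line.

Answer: dcb$b

Derivation:
All 5 rotations (rotation i = S[i:]+S[:i]):
  rot[0] = bdcb$
  rot[1] = dcb$b
  rot[2] = cb$bd
  rot[3] = b$bdc
  rot[4] = $bdcb
Sorted (with $ < everything):
  sorted[0] = $bdcb
  sorted[1] = b$bdc
  sorted[2] = bdcb$
  sorted[3] = cb$bd
  sorted[4] = dcb$b
sorted[4] = dcb$b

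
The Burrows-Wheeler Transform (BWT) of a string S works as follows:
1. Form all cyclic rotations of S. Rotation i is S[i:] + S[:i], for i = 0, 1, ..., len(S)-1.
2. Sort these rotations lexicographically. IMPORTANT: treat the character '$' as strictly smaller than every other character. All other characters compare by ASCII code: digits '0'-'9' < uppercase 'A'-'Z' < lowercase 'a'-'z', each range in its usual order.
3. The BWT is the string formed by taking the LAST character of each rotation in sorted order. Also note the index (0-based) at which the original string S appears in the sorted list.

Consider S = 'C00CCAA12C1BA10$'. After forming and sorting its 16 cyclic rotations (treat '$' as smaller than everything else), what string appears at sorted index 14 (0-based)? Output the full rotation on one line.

Answer: CAA12C1BA10$C00C

Derivation:
All 16 rotations (rotation i = S[i:]+S[:i]):
  rot[0] = C00CCAA12C1BA10$
  rot[1] = 00CCAA12C1BA10$C
  rot[2] = 0CCAA12C1BA10$C0
  rot[3] = CCAA12C1BA10$C00
  rot[4] = CAA12C1BA10$C00C
  rot[5] = AA12C1BA10$C00CC
  rot[6] = A12C1BA10$C00CCA
  rot[7] = 12C1BA10$C00CCAA
  rot[8] = 2C1BA10$C00CCAA1
  rot[9] = C1BA10$C00CCAA12
  rot[10] = 1BA10$C00CCAA12C
  rot[11] = BA10$C00CCAA12C1
  rot[12] = A10$C00CCAA12C1B
  rot[13] = 10$C00CCAA12C1BA
  rot[14] = 0$C00CCAA12C1BA1
  rot[15] = $C00CCAA12C1BA10
Sorted (with $ < everything):
  sorted[0] = $C00CCAA12C1BA10
  sorted[1] = 0$C00CCAA12C1BA1
  sorted[2] = 00CCAA12C1BA10$C
  sorted[3] = 0CCAA12C1BA10$C0
  sorted[4] = 10$C00CCAA12C1BA
  sorted[5] = 12C1BA10$C00CCAA
  sorted[6] = 1BA10$C00CCAA12C
  sorted[7] = 2C1BA10$C00CCAA1
  sorted[8] = A10$C00CCAA12C1B
  sorted[9] = A12C1BA10$C00CCA
  sorted[10] = AA12C1BA10$C00CC
  sorted[11] = BA10$C00CCAA12C1
  sorted[12] = C00CCAA12C1BA10$
  sorted[13] = C1BA10$C00CCAA12
  sorted[14] = CAA12C1BA10$C00C
  sorted[15] = CCAA12C1BA10$C00
sorted[14] = CAA12C1BA10$C00C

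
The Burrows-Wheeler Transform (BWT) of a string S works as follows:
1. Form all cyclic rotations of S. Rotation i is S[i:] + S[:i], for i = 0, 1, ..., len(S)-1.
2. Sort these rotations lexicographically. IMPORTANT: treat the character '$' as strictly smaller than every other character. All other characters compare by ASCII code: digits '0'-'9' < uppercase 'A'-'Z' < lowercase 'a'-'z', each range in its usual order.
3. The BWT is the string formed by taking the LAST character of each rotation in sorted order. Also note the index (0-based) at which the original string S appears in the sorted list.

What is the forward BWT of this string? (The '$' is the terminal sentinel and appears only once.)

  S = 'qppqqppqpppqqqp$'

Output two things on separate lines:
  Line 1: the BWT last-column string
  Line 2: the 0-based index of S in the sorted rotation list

Answer: pqqqqppppqpq$qpp
12

Derivation:
All 16 rotations (rotation i = S[i:]+S[:i]):
  rot[0] = qppqqppqpppqqqp$
  rot[1] = ppqqppqpppqqqp$q
  rot[2] = pqqppqpppqqqp$qp
  rot[3] = qqppqpppqqqp$qpp
  rot[4] = qppqpppqqqp$qppq
  rot[5] = ppqpppqqqp$qppqq
  rot[6] = pqpppqqqp$qppqqp
  rot[7] = qpppqqqp$qppqqpp
  rot[8] = pppqqqp$qppqqppq
  rot[9] = ppqqqp$qppqqppqp
  rot[10] = pqqqp$qppqqppqpp
  rot[11] = qqqp$qppqqppqppp
  rot[12] = qqp$qppqqppqpppq
  rot[13] = qp$qppqqppqpppqq
  rot[14] = p$qppqqppqpppqqq
  rot[15] = $qppqqppqpppqqqp
Sorted (with $ < everything):
  sorted[0] = $qppqqppqpppqqqp  (last char: 'p')
  sorted[1] = p$qppqqppqpppqqq  (last char: 'q')
  sorted[2] = pppqqqp$qppqqppq  (last char: 'q')
  sorted[3] = ppqpppqqqp$qppqq  (last char: 'q')
  sorted[4] = ppqqppqpppqqqp$q  (last char: 'q')
  sorted[5] = ppqqqp$qppqqppqp  (last char: 'p')
  sorted[6] = pqpppqqqp$qppqqp  (last char: 'p')
  sorted[7] = pqqppqpppqqqp$qp  (last char: 'p')
  sorted[8] = pqqqp$qppqqppqpp  (last char: 'p')
  sorted[9] = qp$qppqqppqpppqq  (last char: 'q')
  sorted[10] = qpppqqqp$qppqqpp  (last char: 'p')
  sorted[11] = qppqpppqqqp$qppq  (last char: 'q')
  sorted[12] = qppqqppqpppqqqp$  (last char: '$')
  sorted[13] = qqp$qppqqppqpppq  (last char: 'q')
  sorted[14] = qqppqpppqqqp$qpp  (last char: 'p')
  sorted[15] = qqqp$qppqqppqppp  (last char: 'p')
Last column: pqqqqppppqpq$qpp
Original string S is at sorted index 12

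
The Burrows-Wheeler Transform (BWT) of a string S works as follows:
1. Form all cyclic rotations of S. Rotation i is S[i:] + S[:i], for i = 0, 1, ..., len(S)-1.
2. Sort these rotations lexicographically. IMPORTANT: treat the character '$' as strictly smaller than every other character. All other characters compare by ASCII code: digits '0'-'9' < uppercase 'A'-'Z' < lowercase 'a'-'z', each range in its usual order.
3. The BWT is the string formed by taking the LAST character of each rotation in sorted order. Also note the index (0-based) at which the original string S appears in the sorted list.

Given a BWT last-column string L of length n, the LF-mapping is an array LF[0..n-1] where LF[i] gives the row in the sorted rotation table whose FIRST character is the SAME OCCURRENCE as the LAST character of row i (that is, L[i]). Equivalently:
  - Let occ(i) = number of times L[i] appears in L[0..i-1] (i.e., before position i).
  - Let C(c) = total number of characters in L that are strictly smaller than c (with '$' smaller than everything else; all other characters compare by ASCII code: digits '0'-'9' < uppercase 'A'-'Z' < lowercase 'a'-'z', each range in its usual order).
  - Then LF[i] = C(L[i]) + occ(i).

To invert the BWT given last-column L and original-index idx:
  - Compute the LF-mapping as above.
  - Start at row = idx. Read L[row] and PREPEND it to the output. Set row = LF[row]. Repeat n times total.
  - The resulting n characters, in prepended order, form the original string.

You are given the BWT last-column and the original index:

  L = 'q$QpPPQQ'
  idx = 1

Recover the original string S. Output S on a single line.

Answer: PQpQPQq$

Derivation:
LF mapping: 7 0 3 6 1 2 4 5
Walk LF starting at row 1, prepending L[row]:
  step 1: row=1, L[1]='$', prepend. Next row=LF[1]=0
  step 2: row=0, L[0]='q', prepend. Next row=LF[0]=7
  step 3: row=7, L[7]='Q', prepend. Next row=LF[7]=5
  step 4: row=5, L[5]='P', prepend. Next row=LF[5]=2
  step 5: row=2, L[2]='Q', prepend. Next row=LF[2]=3
  step 6: row=3, L[3]='p', prepend. Next row=LF[3]=6
  step 7: row=6, L[6]='Q', prepend. Next row=LF[6]=4
  step 8: row=4, L[4]='P', prepend. Next row=LF[4]=1
Reversed output: PQpQPQq$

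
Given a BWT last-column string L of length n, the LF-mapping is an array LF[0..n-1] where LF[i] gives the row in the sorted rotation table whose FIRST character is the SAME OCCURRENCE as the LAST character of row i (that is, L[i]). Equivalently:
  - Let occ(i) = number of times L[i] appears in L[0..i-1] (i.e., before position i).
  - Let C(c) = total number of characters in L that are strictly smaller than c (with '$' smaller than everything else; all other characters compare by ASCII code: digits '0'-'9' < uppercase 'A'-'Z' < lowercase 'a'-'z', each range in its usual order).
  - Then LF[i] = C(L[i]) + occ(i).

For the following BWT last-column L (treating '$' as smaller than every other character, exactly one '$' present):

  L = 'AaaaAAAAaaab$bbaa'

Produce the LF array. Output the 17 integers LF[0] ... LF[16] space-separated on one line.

Char counts: '$':1, 'A':5, 'a':8, 'b':3
C (first-col start): C('$')=0, C('A')=1, C('a')=6, C('b')=14
L[0]='A': occ=0, LF[0]=C('A')+0=1+0=1
L[1]='a': occ=0, LF[1]=C('a')+0=6+0=6
L[2]='a': occ=1, LF[2]=C('a')+1=6+1=7
L[3]='a': occ=2, LF[3]=C('a')+2=6+2=8
L[4]='A': occ=1, LF[4]=C('A')+1=1+1=2
L[5]='A': occ=2, LF[5]=C('A')+2=1+2=3
L[6]='A': occ=3, LF[6]=C('A')+3=1+3=4
L[7]='A': occ=4, LF[7]=C('A')+4=1+4=5
L[8]='a': occ=3, LF[8]=C('a')+3=6+3=9
L[9]='a': occ=4, LF[9]=C('a')+4=6+4=10
L[10]='a': occ=5, LF[10]=C('a')+5=6+5=11
L[11]='b': occ=0, LF[11]=C('b')+0=14+0=14
L[12]='$': occ=0, LF[12]=C('$')+0=0+0=0
L[13]='b': occ=1, LF[13]=C('b')+1=14+1=15
L[14]='b': occ=2, LF[14]=C('b')+2=14+2=16
L[15]='a': occ=6, LF[15]=C('a')+6=6+6=12
L[16]='a': occ=7, LF[16]=C('a')+7=6+7=13

Answer: 1 6 7 8 2 3 4 5 9 10 11 14 0 15 16 12 13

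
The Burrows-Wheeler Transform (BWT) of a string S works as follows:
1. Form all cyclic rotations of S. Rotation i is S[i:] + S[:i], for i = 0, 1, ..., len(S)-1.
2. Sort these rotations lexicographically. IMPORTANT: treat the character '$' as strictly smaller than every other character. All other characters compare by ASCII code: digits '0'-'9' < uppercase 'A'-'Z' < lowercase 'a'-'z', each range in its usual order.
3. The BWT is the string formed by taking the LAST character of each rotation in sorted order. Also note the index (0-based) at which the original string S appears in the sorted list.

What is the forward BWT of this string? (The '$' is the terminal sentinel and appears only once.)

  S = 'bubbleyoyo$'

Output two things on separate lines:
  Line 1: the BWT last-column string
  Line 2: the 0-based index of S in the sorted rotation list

Answer: oub$lbyyboe
3

Derivation:
All 11 rotations (rotation i = S[i:]+S[:i]):
  rot[0] = bubbleyoyo$
  rot[1] = ubbleyoyo$b
  rot[2] = bbleyoyo$bu
  rot[3] = bleyoyo$bub
  rot[4] = leyoyo$bubb
  rot[5] = eyoyo$bubbl
  rot[6] = yoyo$bubble
  rot[7] = oyo$bubbley
  rot[8] = yo$bubbleyo
  rot[9] = o$bubbleyoy
  rot[10] = $bubbleyoyo
Sorted (with $ < everything):
  sorted[0] = $bubbleyoyo  (last char: 'o')
  sorted[1] = bbleyoyo$bu  (last char: 'u')
  sorted[2] = bleyoyo$bub  (last char: 'b')
  sorted[3] = bubbleyoyo$  (last char: '$')
  sorted[4] = eyoyo$bubbl  (last char: 'l')
  sorted[5] = leyoyo$bubb  (last char: 'b')
  sorted[6] = o$bubbleyoy  (last char: 'y')
  sorted[7] = oyo$bubbley  (last char: 'y')
  sorted[8] = ubbleyoyo$b  (last char: 'b')
  sorted[9] = yo$bubbleyo  (last char: 'o')
  sorted[10] = yoyo$bubble  (last char: 'e')
Last column: oub$lbyyboe
Original string S is at sorted index 3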